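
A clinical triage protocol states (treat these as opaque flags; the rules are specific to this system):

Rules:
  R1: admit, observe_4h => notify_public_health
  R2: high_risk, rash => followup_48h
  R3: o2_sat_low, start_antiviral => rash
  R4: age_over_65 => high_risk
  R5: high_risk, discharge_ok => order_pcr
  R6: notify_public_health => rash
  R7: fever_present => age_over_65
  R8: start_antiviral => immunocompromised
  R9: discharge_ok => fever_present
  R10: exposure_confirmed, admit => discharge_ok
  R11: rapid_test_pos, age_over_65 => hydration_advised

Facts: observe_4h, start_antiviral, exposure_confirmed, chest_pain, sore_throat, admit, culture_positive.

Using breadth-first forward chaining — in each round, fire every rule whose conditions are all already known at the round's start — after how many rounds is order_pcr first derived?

5

Round 1: R1 [admit, observe_4h => notify_public_health]; R8 [start_antiviral => immunocompromised]; R10 [exposure_confirmed, admit => discharge_ok]. New: notify_public_health, immunocompromised, discharge_ok.
Round 2: R6 [notify_public_health => rash]; R9 [discharge_ok => fever_present]. New: rash, fever_present.
Round 3: R7 [fever_present => age_over_65]. New: age_over_65.
Round 4: R4 [age_over_65 => high_risk]. New: high_risk.
Round 5: R2 [high_risk, rash => followup_48h]; R5 [high_risk, discharge_ok => order_pcr]. New: followup_48h, order_pcr.
order_pcr first appears in round 5.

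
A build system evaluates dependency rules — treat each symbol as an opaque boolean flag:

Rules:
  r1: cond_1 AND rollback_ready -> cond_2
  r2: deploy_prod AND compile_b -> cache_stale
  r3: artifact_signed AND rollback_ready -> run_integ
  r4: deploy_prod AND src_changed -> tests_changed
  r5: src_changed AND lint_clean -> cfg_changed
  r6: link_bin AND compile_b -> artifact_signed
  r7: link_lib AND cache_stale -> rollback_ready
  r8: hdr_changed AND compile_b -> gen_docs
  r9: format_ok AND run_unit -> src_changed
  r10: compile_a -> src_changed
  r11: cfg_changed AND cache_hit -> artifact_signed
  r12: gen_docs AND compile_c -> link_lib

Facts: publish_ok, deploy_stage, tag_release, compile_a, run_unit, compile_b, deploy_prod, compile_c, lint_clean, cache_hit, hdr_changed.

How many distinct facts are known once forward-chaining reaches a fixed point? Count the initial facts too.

Round 1 fires r2, r8, r10, giving cache_stale, gen_docs, src_changed.
Round 2 fires r4, r5, r12, giving tests_changed, cfg_changed, link_lib.
Round 3 fires r7, r11, giving rollback_ready, artifact_signed.
Round 4 fires r3, giving run_integ.
Closure: {artifact_signed, cache_hit, cache_stale, cfg_changed, compile_a, compile_b, compile_c, deploy_prod, deploy_stage, gen_docs, hdr_changed, link_lib, lint_clean, publish_ok, rollback_ready, run_integ, run_unit, src_changed, tag_release, tests_changed} — 20 facts.

20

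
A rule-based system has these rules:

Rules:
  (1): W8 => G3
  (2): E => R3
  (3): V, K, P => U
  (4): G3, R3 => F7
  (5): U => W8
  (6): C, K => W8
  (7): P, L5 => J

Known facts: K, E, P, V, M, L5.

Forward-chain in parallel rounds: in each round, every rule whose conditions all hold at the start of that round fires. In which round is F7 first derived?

4

Round 1 fires (2), (3), (7), giving R3, U, J.
Round 2 fires (5), giving W8.
Round 3 fires (1), giving G3.
Round 4 fires (4), giving F7.
F7 first appears in round 4.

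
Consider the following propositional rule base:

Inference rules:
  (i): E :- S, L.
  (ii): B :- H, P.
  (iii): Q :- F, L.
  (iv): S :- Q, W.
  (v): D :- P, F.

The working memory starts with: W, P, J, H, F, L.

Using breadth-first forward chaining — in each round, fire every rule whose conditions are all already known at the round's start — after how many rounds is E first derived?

3

Round 1: (ii) [B :- H, P.]; (iii) [Q :- F, L.]; (v) [D :- P, F.]. New: B, Q, D.
Round 2: (iv) [S :- Q, W.]. New: S.
Round 3: (i) [E :- S, L.]. New: E.
E first appears in round 3.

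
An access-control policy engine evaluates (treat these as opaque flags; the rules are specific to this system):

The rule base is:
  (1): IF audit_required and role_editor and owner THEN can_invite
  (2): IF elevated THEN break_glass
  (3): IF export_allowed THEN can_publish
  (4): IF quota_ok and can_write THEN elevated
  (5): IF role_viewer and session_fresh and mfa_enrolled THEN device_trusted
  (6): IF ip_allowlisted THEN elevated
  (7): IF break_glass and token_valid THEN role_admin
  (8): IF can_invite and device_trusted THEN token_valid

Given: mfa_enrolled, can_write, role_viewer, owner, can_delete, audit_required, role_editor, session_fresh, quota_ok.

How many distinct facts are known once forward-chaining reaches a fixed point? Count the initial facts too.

Round 1: (1) [IF audit_required and role_editor and owner THEN can_invite]; (4) [IF quota_ok and can_write THEN elevated]; (5) [IF role_viewer and session_fresh and mfa_enrolled THEN device_trusted]. New: can_invite, elevated, device_trusted.
Round 2: (2) [IF elevated THEN break_glass]; (8) [IF can_invite and device_trusted THEN token_valid]. New: break_glass, token_valid.
Round 3: (7) [IF break_glass and token_valid THEN role_admin]. New: role_admin.
Closure: {audit_required, break_glass, can_delete, can_invite, can_write, device_trusted, elevated, mfa_enrolled, owner, quota_ok, role_admin, role_editor, role_viewer, session_fresh, token_valid} — 15 facts.

15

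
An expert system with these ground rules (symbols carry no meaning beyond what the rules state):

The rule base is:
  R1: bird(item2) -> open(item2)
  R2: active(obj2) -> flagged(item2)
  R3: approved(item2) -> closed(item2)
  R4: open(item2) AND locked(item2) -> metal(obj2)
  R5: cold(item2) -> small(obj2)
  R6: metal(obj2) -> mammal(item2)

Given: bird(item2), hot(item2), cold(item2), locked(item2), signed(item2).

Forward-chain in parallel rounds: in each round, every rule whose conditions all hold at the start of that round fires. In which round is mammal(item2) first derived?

Round 1 — R1, R5, derive open(item2), small(obj2).
Round 2 — R4, derive metal(obj2).
Round 3 — R6, derive mammal(item2).
mammal(item2) first appears in round 3.

3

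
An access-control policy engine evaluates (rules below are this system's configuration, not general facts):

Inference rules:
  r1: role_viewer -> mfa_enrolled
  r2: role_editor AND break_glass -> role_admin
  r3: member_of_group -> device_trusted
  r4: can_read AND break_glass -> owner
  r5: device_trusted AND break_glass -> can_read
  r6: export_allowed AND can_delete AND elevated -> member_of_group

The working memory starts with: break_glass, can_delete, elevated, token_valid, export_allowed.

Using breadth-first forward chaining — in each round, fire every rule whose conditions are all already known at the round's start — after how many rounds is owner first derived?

Round 1 — r6, derive member_of_group.
Round 2 — r3, derive device_trusted.
Round 3 — r5, derive can_read.
Round 4 — r4, derive owner.
owner first appears in round 4.

4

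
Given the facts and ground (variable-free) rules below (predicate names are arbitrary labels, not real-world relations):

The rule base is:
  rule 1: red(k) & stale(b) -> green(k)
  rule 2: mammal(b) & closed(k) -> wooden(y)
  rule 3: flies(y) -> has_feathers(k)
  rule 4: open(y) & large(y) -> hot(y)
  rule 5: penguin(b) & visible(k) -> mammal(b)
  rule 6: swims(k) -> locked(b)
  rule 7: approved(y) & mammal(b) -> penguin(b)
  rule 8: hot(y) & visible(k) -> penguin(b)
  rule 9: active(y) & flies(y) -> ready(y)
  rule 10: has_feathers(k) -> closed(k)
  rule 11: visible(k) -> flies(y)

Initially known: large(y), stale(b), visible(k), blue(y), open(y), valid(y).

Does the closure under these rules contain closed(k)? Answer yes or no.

yes

Round 1 — rule 4, rule 11, derive hot(y), flies(y).
Round 2 — rule 3, rule 8, derive has_feathers(k), penguin(b).
Round 3 — rule 5, rule 10, derive mammal(b), closed(k).
Round 4 — rule 2, derive wooden(y).
closed(k) appears in round 3, so it is derivable.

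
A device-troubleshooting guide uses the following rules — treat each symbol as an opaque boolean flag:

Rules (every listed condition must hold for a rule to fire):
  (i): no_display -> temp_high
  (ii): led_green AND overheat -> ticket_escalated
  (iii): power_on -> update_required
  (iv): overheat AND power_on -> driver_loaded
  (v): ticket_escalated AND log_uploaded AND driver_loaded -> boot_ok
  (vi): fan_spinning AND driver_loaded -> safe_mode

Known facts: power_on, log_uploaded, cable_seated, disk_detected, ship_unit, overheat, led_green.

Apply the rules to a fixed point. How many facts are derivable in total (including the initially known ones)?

11

Round 1: (ii) [led_green AND overheat -> ticket_escalated]; (iii) [power_on -> update_required]; (iv) [overheat AND power_on -> driver_loaded]. Adds ticket_escalated, update_required, driver_loaded.
Round 2: (v) [ticket_escalated AND log_uploaded AND driver_loaded -> boot_ok]. Adds boot_ok.
Closure: {boot_ok, cable_seated, disk_detected, driver_loaded, led_green, log_uploaded, overheat, power_on, ship_unit, ticket_escalated, update_required} — 11 facts.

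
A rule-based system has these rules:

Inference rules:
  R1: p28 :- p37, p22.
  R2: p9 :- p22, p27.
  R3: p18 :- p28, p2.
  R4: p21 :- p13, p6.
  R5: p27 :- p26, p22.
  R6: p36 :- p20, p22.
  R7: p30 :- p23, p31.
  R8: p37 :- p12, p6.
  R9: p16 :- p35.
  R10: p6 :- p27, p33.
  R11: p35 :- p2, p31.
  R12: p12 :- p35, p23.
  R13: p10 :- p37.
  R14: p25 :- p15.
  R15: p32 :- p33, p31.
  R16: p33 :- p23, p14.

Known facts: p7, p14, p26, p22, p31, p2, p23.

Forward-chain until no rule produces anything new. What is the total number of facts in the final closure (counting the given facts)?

20

Round 1 fires R5, R7, R11, R16, giving p27, p30, p35, p33.
Round 2 fires R2, R9, R10, R12, R15, giving p9, p16, p6, p12, p32.
Round 3 fires R8, giving p37.
Round 4 fires R1, R13, giving p28, p10.
Round 5 fires R3, giving p18.
Closure: {p10, p12, p14, p16, p18, p2, p22, p23, p26, p27, p28, p30, p31, p32, p33, p35, p37, p6, p7, p9} — 20 facts.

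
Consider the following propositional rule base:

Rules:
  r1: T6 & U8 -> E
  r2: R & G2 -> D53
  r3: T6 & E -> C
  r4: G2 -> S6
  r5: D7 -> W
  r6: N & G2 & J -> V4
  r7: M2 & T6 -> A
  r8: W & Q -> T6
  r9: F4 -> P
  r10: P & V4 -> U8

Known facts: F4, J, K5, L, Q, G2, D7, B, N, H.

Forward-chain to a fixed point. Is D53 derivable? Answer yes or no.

no

Round 1 fires r4, r5, r6, r9, giving S6, W, V4, P.
Round 2 fires r8, r10, giving T6, U8.
Round 3 fires r1, giving E.
Round 4 fires r3, giving C.
Fixed point reached. D53 is concluded only by r2; r2 needs R (never derived).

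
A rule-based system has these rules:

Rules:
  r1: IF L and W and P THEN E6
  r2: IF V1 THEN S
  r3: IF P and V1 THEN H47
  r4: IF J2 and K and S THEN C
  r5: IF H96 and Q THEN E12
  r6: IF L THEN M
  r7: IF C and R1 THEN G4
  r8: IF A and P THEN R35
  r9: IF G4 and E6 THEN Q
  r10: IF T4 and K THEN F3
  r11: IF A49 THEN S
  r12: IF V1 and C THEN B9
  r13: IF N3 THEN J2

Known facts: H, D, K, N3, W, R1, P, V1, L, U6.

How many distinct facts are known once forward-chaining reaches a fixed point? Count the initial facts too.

19

Round 1: r1 [IF L and W and P THEN E6]; r2 [IF V1 THEN S]; r3 [IF P and V1 THEN H47]; r6 [IF L THEN M]; r13 [IF N3 THEN J2]. Adds E6, S, H47, M, J2.
Round 2: r4 [IF J2 and K and S THEN C]. Adds C.
Round 3: r7 [IF C and R1 THEN G4]; r12 [IF V1 and C THEN B9]. Adds G4, B9.
Round 4: r9 [IF G4 and E6 THEN Q]. Adds Q.
Closure: {B9, C, D, E6, G4, H, H47, J2, K, L, M, N3, P, Q, R1, S, U6, V1, W} — 19 facts.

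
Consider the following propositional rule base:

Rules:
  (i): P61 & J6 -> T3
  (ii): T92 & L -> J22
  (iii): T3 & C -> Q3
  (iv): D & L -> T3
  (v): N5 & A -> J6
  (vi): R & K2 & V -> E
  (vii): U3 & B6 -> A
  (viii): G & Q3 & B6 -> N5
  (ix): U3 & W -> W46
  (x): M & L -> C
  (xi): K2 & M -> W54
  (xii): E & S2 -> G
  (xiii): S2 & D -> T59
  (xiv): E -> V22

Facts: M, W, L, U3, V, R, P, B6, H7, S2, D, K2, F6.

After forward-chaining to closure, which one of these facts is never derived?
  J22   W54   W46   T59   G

Round 1: (iv) [D & L -> T3]; (vi) [R & K2 & V -> E]; (vii) [U3 & B6 -> A]; (ix) [U3 & W -> W46]; (x) [M & L -> C]; (xi) [K2 & M -> W54]; (xiii) [S2 & D -> T59]. Adds T3, E, A, W46, C, W54, T59.
Round 2: (iii) [T3 & C -> Q3]; (xii) [E & S2 -> G]; (xiv) [E -> V22]. Adds Q3, G, V22.
Round 3: (viii) [G & Q3 & B6 -> N5]. Adds N5.
Round 4: (v) [N5 & A -> J6]. Adds J6.
Derived: G (round 2), T59 (round 1), W46 (round 1), W54 (round 1). J22 never appears in any round.

J22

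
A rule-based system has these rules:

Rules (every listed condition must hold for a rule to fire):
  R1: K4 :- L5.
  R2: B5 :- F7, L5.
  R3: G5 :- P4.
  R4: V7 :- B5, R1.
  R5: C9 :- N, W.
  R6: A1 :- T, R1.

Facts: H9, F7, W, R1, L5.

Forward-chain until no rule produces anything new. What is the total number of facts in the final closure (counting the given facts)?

[1] R1 [K4 :- L5.]; R2 [B5 :- F7, L5.]. ⇒ new: K4, B5.
[2] R4 [V7 :- B5, R1.]. ⇒ new: V7.
Closure: {B5, F7, H9, K4, L5, R1, V7, W} — 8 facts.

8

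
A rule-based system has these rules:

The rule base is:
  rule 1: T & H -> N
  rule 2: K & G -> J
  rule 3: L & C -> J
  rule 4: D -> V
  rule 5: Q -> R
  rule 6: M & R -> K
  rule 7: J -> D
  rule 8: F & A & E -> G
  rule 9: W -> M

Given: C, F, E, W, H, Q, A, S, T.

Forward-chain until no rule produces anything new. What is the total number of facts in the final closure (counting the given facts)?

17

Round 1 — rule 1, rule 5, rule 8, rule 9, derive N, R, G, M.
Round 2 — rule 6, derive K.
Round 3 — rule 2, derive J.
Round 4 — rule 7, derive D.
Round 5 — rule 4, derive V.
Closure: {A, C, D, E, F, G, H, J, K, M, N, Q, R, S, T, V, W} — 17 facts.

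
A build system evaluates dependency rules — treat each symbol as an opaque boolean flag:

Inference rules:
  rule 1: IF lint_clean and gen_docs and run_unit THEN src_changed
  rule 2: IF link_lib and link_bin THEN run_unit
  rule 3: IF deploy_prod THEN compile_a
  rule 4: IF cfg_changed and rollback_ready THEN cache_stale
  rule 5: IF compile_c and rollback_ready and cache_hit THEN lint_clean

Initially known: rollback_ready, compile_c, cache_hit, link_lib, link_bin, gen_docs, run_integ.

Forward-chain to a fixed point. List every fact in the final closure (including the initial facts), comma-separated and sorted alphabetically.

cache_hit, compile_c, gen_docs, link_bin, link_lib, lint_clean, rollback_ready, run_integ, run_unit, src_changed

Round 1 fires rule 2, rule 5, giving run_unit, lint_clean.
Round 2 fires rule 1, giving src_changed.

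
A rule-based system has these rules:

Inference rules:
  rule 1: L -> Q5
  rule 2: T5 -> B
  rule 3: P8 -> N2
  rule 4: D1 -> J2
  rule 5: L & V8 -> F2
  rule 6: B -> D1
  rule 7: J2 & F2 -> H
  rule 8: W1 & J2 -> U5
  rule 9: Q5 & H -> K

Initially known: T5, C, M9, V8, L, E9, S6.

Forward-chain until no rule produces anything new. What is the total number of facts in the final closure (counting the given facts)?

14

[1] rule 1 [L -> Q5]; rule 2 [T5 -> B]; rule 5 [L & V8 -> F2]. ⇒ new: Q5, B, F2.
[2] rule 6 [B -> D1]. ⇒ new: D1.
[3] rule 4 [D1 -> J2]. ⇒ new: J2.
[4] rule 7 [J2 & F2 -> H]. ⇒ new: H.
[5] rule 9 [Q5 & H -> K]. ⇒ new: K.
Closure: {B, C, D1, E9, F2, H, J2, K, L, M9, Q5, S6, T5, V8} — 14 facts.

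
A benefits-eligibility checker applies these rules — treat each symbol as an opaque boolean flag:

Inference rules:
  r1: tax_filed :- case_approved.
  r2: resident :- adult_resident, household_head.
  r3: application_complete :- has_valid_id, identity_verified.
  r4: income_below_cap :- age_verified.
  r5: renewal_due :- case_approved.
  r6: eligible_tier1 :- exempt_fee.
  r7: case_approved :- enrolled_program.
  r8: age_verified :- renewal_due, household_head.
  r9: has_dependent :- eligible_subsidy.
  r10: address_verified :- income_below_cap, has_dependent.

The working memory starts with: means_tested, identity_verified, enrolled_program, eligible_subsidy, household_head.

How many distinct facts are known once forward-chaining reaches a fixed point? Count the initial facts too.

Round 1: r7 [case_approved :- enrolled_program.]; r9 [has_dependent :- eligible_subsidy.]. Adds case_approved, has_dependent.
Round 2: r1 [tax_filed :- case_approved.]; r5 [renewal_due :- case_approved.]. Adds tax_filed, renewal_due.
Round 3: r8 [age_verified :- renewal_due, household_head.]. Adds age_verified.
Round 4: r4 [income_below_cap :- age_verified.]. Adds income_below_cap.
Round 5: r10 [address_verified :- income_below_cap, has_dependent.]. Adds address_verified.
Closure: {address_verified, age_verified, case_approved, eligible_subsidy, enrolled_program, has_dependent, household_head, identity_verified, income_below_cap, means_tested, renewal_due, tax_filed} — 12 facts.

12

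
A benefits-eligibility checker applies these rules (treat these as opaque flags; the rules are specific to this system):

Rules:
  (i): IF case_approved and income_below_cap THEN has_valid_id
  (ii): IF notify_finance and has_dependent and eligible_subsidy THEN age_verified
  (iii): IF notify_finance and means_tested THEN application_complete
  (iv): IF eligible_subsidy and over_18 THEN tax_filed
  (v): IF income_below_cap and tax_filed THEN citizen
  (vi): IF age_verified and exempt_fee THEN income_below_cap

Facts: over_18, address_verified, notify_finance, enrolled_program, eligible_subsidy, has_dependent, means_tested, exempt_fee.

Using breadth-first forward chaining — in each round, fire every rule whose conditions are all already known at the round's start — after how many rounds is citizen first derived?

3

Round 1: (ii) [IF notify_finance and has_dependent and eligible_subsidy THEN age_verified]; (iii) [IF notify_finance and means_tested THEN application_complete]; (iv) [IF eligible_subsidy and over_18 THEN tax_filed]. New: age_verified, application_complete, tax_filed.
Round 2: (vi) [IF age_verified and exempt_fee THEN income_below_cap]. New: income_below_cap.
Round 3: (v) [IF income_below_cap and tax_filed THEN citizen]. New: citizen.
citizen first appears in round 3.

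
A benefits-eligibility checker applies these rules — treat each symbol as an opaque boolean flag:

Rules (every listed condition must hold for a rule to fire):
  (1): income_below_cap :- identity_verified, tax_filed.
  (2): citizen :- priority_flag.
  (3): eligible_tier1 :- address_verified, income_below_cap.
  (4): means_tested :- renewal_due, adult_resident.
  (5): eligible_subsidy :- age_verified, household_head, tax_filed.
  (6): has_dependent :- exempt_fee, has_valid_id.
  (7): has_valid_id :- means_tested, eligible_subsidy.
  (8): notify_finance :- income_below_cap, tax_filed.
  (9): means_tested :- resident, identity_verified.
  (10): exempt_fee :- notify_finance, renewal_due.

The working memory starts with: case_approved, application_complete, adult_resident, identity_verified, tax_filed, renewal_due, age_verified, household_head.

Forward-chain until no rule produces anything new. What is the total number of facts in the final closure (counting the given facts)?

[1] (1) [income_below_cap :- identity_verified, tax_filed.]; (4) [means_tested :- renewal_due, adult_resident.]; (5) [eligible_subsidy :- age_verified, household_head, tax_filed.]. ⇒ new: income_below_cap, means_tested, eligible_subsidy.
[2] (7) [has_valid_id :- means_tested, eligible_subsidy.]; (8) [notify_finance :- income_below_cap, tax_filed.]. ⇒ new: has_valid_id, notify_finance.
[3] (10) [exempt_fee :- notify_finance, renewal_due.]. ⇒ new: exempt_fee.
[4] (6) [has_dependent :- exempt_fee, has_valid_id.]. ⇒ new: has_dependent.
Closure: {adult_resident, age_verified, application_complete, case_approved, eligible_subsidy, exempt_fee, has_dependent, has_valid_id, household_head, identity_verified, income_below_cap, means_tested, notify_finance, renewal_due, tax_filed} — 15 facts.

15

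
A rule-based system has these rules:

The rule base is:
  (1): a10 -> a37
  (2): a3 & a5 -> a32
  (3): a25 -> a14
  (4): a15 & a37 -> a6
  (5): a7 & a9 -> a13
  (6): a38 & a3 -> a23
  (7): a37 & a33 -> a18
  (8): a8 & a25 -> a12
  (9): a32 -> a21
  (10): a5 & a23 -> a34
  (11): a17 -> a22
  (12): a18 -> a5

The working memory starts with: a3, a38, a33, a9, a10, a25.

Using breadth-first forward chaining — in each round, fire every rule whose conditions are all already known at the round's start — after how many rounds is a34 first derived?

4

[1] (1) [a10 -> a37]; (3) [a25 -> a14]; (6) [a38 & a3 -> a23]. ⇒ new: a37, a14, a23.
[2] (7) [a37 & a33 -> a18]. ⇒ new: a18.
[3] (12) [a18 -> a5]. ⇒ new: a5.
[4] (2) [a3 & a5 -> a32]; (10) [a5 & a23 -> a34]. ⇒ new: a32, a34.
a34 first appears in round 4.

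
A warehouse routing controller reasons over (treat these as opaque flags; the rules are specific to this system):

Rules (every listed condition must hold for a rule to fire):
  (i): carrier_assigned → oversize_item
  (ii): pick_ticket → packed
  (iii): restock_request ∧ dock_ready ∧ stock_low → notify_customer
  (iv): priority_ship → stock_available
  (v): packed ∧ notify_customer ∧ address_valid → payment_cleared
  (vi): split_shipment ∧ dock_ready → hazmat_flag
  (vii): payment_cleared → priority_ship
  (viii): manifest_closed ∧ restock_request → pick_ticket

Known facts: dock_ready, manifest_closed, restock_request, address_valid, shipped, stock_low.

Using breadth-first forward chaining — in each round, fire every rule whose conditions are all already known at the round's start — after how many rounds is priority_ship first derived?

4

[1] (iii) [restock_request ∧ dock_ready ∧ stock_low → notify_customer]; (viii) [manifest_closed ∧ restock_request → pick_ticket]. ⇒ new: notify_customer, pick_ticket.
[2] (ii) [pick_ticket → packed]. ⇒ new: packed.
[3] (v) [packed ∧ notify_customer ∧ address_valid → payment_cleared]. ⇒ new: payment_cleared.
[4] (vii) [payment_cleared → priority_ship]. ⇒ new: priority_ship.
priority_ship first appears in round 4.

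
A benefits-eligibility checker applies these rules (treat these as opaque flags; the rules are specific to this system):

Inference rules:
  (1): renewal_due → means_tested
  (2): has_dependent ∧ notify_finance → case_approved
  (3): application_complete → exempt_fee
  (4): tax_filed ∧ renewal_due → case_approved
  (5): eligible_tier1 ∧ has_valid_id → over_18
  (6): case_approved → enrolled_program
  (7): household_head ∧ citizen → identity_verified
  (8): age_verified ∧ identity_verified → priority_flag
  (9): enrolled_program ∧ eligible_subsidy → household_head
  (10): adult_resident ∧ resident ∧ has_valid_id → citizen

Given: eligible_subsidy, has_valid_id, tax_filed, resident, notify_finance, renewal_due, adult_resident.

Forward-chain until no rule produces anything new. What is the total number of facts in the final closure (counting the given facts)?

[1] (1) [renewal_due → means_tested]; (4) [tax_filed ∧ renewal_due → case_approved]; (10) [adult_resident ∧ resident ∧ has_valid_id → citizen]. ⇒ new: means_tested, case_approved, citizen.
[2] (6) [case_approved → enrolled_program]. ⇒ new: enrolled_program.
[3] (9) [enrolled_program ∧ eligible_subsidy → household_head]. ⇒ new: household_head.
[4] (7) [household_head ∧ citizen → identity_verified]. ⇒ new: identity_verified.
Closure: {adult_resident, case_approved, citizen, eligible_subsidy, enrolled_program, has_valid_id, household_head, identity_verified, means_tested, notify_finance, renewal_due, resident, tax_filed} — 13 facts.

13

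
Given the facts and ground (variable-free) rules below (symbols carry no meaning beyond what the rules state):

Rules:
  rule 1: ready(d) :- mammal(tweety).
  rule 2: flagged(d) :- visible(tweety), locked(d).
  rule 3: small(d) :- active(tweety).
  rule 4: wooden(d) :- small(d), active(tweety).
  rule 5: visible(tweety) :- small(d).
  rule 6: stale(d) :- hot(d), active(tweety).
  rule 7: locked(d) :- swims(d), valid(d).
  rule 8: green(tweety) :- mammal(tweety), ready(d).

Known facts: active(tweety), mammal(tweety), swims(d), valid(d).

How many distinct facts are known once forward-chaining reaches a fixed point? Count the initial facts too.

11

[1] rule 1 [ready(d) :- mammal(tweety).]; rule 3 [small(d) :- active(tweety).]; rule 7 [locked(d) :- swims(d), valid(d).]. ⇒ new: ready(d), small(d), locked(d).
[2] rule 4 [wooden(d) :- small(d), active(tweety).]; rule 5 [visible(tweety) :- small(d).]; rule 8 [green(tweety) :- mammal(tweety), ready(d).]. ⇒ new: wooden(d), visible(tweety), green(tweety).
[3] rule 2 [flagged(d) :- visible(tweety), locked(d).]. ⇒ new: flagged(d).
Closure: {active(tweety), flagged(d), green(tweety), locked(d), mammal(tweety), ready(d), small(d), swims(d), valid(d), visible(tweety), wooden(d)} — 11 facts.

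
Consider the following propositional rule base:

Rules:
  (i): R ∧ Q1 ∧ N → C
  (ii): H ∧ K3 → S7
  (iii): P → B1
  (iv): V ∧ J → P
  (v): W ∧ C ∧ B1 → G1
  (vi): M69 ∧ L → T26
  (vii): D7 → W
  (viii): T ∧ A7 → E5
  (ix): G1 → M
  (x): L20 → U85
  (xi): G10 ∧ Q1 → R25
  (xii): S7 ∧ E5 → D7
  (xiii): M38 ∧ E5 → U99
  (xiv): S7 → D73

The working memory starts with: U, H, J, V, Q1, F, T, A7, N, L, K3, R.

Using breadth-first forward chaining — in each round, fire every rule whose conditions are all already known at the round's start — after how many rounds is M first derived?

Round 1: (i) [R ∧ Q1 ∧ N → C]; (ii) [H ∧ K3 → S7]; (iv) [V ∧ J → P]; (viii) [T ∧ A7 → E5]. New: C, S7, P, E5.
Round 2: (iii) [P → B1]; (xii) [S7 ∧ E5 → D7]; (xiv) [S7 → D73]. New: B1, D7, D73.
Round 3: (vii) [D7 → W]. New: W.
Round 4: (v) [W ∧ C ∧ B1 → G1]. New: G1.
Round 5: (ix) [G1 → M]. New: M.
M first appears in round 5.

5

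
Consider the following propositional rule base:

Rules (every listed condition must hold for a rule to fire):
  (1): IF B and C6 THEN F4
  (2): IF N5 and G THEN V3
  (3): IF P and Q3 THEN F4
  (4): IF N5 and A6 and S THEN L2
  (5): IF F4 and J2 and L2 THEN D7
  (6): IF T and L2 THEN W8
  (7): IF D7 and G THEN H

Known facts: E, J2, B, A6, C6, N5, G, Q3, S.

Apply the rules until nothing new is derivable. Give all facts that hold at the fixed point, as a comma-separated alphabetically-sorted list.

Round 1 — (1), (2), (4), derive F4, V3, L2.
Round 2 — (5), derive D7.
Round 3 — (7), derive H.

A6, B, C6, D7, E, F4, G, H, J2, L2, N5, Q3, S, V3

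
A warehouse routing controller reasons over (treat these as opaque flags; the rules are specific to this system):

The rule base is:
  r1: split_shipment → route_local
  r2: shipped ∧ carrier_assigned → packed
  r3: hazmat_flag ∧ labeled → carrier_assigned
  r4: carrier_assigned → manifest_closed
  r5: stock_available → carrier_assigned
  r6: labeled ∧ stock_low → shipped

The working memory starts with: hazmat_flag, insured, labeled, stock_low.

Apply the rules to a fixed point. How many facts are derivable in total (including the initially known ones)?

8

Round 1: r3 [hazmat_flag ∧ labeled → carrier_assigned]; r6 [labeled ∧ stock_low → shipped]. New: carrier_assigned, shipped.
Round 2: r2 [shipped ∧ carrier_assigned → packed]; r4 [carrier_assigned → manifest_closed]. New: packed, manifest_closed.
Closure: {carrier_assigned, hazmat_flag, insured, labeled, manifest_closed, packed, shipped, stock_low} — 8 facts.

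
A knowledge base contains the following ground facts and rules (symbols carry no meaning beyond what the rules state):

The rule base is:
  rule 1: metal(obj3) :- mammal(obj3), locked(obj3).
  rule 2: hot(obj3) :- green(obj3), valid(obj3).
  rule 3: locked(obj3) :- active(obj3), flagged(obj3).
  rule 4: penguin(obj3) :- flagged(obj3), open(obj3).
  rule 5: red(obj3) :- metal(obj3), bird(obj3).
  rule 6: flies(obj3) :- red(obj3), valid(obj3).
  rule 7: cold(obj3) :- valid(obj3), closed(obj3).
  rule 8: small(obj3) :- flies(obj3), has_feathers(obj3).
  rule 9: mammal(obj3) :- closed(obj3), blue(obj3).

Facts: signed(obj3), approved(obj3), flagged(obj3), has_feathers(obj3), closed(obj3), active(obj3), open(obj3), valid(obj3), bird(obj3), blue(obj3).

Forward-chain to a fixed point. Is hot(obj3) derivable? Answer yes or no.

[1] rule 3 [locked(obj3) :- active(obj3), flagged(obj3).]; rule 4 [penguin(obj3) :- flagged(obj3), open(obj3).]; rule 7 [cold(obj3) :- valid(obj3), closed(obj3).]; rule 9 [mammal(obj3) :- closed(obj3), blue(obj3).]. ⇒ new: locked(obj3), penguin(obj3), cold(obj3), mammal(obj3).
[2] rule 1 [metal(obj3) :- mammal(obj3), locked(obj3).]. ⇒ new: metal(obj3).
[3] rule 5 [red(obj3) :- metal(obj3), bird(obj3).]. ⇒ new: red(obj3).
[4] rule 6 [flies(obj3) :- red(obj3), valid(obj3).]. ⇒ new: flies(obj3).
[5] rule 8 [small(obj3) :- flies(obj3), has_feathers(obj3).]. ⇒ new: small(obj3).
Fixed point reached. hot(obj3) is concluded only by rule 2; rule 2 needs green(obj3) (never derived).

no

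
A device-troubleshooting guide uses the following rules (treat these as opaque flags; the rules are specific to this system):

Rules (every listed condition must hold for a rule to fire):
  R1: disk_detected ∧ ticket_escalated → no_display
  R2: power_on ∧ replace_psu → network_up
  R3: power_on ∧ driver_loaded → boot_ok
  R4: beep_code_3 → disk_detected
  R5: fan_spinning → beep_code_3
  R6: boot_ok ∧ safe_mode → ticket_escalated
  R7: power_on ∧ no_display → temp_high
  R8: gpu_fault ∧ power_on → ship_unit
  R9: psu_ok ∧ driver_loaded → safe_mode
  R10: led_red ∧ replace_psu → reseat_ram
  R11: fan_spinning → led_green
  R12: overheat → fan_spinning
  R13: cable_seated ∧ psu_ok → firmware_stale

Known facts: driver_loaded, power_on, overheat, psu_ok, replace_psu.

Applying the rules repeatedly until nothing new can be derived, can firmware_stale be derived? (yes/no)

Round 1 — R2, R3, R9, R12, derive network_up, boot_ok, safe_mode, fan_spinning.
Round 2 — R5, R6, R11, derive beep_code_3, ticket_escalated, led_green.
Round 3 — R4, derive disk_detected.
Round 4 — R1, derive no_display.
Round 5 — R7, derive temp_high.
Fixed point reached. firmware_stale is concluded only by R13; R13 needs cable_seated (never derived).

no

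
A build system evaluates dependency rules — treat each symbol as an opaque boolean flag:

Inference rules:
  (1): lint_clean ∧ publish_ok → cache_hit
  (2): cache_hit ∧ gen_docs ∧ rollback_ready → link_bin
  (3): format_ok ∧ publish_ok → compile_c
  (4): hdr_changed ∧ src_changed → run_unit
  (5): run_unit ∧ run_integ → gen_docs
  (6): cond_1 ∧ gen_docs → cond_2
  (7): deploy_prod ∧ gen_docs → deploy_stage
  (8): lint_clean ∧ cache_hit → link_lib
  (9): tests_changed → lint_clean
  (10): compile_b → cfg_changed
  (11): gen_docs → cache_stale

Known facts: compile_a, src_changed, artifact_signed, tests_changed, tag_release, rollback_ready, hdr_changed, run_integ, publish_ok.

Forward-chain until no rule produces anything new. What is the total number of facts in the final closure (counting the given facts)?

16

Round 1 fires (4), (9), giving run_unit, lint_clean.
Round 2 fires (1), (5), giving cache_hit, gen_docs.
Round 3 fires (2), (8), (11), giving link_bin, link_lib, cache_stale.
Closure: {artifact_signed, cache_hit, cache_stale, compile_a, gen_docs, hdr_changed, link_bin, link_lib, lint_clean, publish_ok, rollback_ready, run_integ, run_unit, src_changed, tag_release, tests_changed} — 16 facts.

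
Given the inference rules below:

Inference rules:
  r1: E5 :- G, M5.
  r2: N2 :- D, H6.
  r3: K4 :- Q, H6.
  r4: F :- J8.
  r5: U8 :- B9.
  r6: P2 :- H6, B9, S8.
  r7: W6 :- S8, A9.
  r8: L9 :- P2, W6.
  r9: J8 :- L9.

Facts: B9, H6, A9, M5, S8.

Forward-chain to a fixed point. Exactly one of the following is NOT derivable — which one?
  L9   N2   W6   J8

N2

Round 1 fires r5, r6, r7, giving U8, P2, W6.
Round 2 fires r8, giving L9.
Round 3 fires r9, giving J8.
Round 4 fires r4, giving F.
Derived: L9 (round 2), J8 (round 3), W6 (round 1). N2 never appears in any round.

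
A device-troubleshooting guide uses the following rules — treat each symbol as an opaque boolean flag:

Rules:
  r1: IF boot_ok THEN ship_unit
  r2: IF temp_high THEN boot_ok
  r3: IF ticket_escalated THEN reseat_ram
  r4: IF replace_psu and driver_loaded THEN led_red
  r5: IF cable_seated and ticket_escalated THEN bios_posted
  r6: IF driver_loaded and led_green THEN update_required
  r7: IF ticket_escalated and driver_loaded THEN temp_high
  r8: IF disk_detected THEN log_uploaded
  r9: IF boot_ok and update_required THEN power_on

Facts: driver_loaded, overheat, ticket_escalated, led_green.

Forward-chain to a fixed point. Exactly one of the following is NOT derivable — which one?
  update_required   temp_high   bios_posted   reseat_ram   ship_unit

Round 1 — r3, r6, r7, derive reseat_ram, update_required, temp_high.
Round 2 — r2, derive boot_ok.
Round 3 — r1, r9, derive ship_unit, power_on.
Derived: temp_high (round 1), update_required (round 1), reseat_ram (round 1), ship_unit (round 3). bios_posted never appears in any round.

bios_posted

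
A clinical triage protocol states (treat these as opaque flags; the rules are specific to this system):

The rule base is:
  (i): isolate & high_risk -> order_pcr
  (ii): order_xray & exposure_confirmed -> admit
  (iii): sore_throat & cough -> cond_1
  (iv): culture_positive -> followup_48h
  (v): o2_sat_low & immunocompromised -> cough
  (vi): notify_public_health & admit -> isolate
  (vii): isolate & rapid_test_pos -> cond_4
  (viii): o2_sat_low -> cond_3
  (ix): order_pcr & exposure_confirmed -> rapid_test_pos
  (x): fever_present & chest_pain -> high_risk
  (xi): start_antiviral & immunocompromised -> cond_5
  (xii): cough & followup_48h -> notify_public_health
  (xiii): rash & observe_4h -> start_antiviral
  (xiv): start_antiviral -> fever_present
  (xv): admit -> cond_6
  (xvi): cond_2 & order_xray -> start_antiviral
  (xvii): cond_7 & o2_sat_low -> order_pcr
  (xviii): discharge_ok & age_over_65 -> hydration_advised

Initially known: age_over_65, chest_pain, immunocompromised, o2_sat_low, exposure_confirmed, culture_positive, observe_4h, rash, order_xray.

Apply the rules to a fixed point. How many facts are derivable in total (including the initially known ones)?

Round 1: (ii) [order_xray & exposure_confirmed -> admit]; (iv) [culture_positive -> followup_48h]; (v) [o2_sat_low & immunocompromised -> cough]; (viii) [o2_sat_low -> cond_3]; (xiii) [rash & observe_4h -> start_antiviral]. New: admit, followup_48h, cough, cond_3, start_antiviral.
Round 2: (xi) [start_antiviral & immunocompromised -> cond_5]; (xii) [cough & followup_48h -> notify_public_health]; (xiv) [start_antiviral -> fever_present]; (xv) [admit -> cond_6]. New: cond_5, notify_public_health, fever_present, cond_6.
Round 3: (vi) [notify_public_health & admit -> isolate]; (x) [fever_present & chest_pain -> high_risk]. New: isolate, high_risk.
Round 4: (i) [isolate & high_risk -> order_pcr]. New: order_pcr.
Round 5: (ix) [order_pcr & exposure_confirmed -> rapid_test_pos]. New: rapid_test_pos.
Round 6: (vii) [isolate & rapid_test_pos -> cond_4]. New: cond_4.
Closure: {admit, age_over_65, chest_pain, cond_3, cond_4, cond_5, cond_6, cough, culture_positive, exposure_confirmed, fever_present, followup_48h, high_risk, immunocompromised, isolate, notify_public_health, o2_sat_low, observe_4h, order_pcr, order_xray, rapid_test_pos, rash, start_antiviral} — 23 facts.

23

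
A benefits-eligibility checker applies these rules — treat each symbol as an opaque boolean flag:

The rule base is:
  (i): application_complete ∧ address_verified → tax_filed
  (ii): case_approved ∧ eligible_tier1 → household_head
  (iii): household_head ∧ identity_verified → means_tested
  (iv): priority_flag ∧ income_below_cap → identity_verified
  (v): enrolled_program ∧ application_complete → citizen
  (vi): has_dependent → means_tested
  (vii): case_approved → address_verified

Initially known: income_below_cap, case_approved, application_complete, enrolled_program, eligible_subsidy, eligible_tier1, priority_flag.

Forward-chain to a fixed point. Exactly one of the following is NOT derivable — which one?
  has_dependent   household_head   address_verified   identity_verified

has_dependent

Round 1 — (ii), (iv), (v), (vii), derive household_head, identity_verified, citizen, address_verified.
Round 2 — (i), (iii), derive tax_filed, means_tested.
Derived: identity_verified (round 1), address_verified (round 1), household_head (round 1). has_dependent never appears in any round.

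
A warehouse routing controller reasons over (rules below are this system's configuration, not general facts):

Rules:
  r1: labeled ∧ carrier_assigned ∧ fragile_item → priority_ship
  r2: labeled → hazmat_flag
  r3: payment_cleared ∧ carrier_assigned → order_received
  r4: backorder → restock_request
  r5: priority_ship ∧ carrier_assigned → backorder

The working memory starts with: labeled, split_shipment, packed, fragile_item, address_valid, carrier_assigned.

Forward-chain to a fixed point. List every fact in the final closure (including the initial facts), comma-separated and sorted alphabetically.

Round 1: r1 [labeled ∧ carrier_assigned ∧ fragile_item → priority_ship]; r2 [labeled → hazmat_flag]. Adds priority_ship, hazmat_flag.
Round 2: r5 [priority_ship ∧ carrier_assigned → backorder]. Adds backorder.
Round 3: r4 [backorder → restock_request]. Adds restock_request.

address_valid, backorder, carrier_assigned, fragile_item, hazmat_flag, labeled, packed, priority_ship, restock_request, split_shipment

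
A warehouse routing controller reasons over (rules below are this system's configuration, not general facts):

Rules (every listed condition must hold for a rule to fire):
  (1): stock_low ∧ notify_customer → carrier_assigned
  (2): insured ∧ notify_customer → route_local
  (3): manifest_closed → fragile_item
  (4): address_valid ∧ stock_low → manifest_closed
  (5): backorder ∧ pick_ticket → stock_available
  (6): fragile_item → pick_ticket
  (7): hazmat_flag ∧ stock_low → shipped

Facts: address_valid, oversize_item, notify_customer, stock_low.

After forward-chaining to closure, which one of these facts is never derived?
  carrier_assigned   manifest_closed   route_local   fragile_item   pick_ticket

route_local

Round 1: (1) [stock_low ∧ notify_customer → carrier_assigned]; (4) [address_valid ∧ stock_low → manifest_closed]. New: carrier_assigned, manifest_closed.
Round 2: (3) [manifest_closed → fragile_item]. New: fragile_item.
Round 3: (6) [fragile_item → pick_ticket]. New: pick_ticket.
Derived: pick_ticket (round 3), carrier_assigned (round 1), fragile_item (round 2), manifest_closed (round 1). route_local never appears in any round.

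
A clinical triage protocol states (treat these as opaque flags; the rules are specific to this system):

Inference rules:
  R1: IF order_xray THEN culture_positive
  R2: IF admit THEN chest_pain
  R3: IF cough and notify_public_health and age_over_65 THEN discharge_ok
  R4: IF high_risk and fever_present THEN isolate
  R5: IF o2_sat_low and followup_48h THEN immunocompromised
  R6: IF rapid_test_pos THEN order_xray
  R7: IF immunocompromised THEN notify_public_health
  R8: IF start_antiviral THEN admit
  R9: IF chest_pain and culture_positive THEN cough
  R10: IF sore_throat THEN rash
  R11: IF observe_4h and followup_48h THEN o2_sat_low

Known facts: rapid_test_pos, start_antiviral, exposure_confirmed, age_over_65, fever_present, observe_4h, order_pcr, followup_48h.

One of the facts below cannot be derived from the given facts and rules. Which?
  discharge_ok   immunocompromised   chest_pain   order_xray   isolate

isolate

Round 1: R6 [IF rapid_test_pos THEN order_xray]; R8 [IF start_antiviral THEN admit]; R11 [IF observe_4h and followup_48h THEN o2_sat_low]. Adds order_xray, admit, o2_sat_low.
Round 2: R1 [IF order_xray THEN culture_positive]; R2 [IF admit THEN chest_pain]; R5 [IF o2_sat_low and followup_48h THEN immunocompromised]. Adds culture_positive, chest_pain, immunocompromised.
Round 3: R7 [IF immunocompromised THEN notify_public_health]; R9 [IF chest_pain and culture_positive THEN cough]. Adds notify_public_health, cough.
Round 4: R3 [IF cough and notify_public_health and age_over_65 THEN discharge_ok]. Adds discharge_ok.
Derived: chest_pain (round 2), immunocompromised (round 2), discharge_ok (round 4), order_xray (round 1). isolate never appears in any round.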